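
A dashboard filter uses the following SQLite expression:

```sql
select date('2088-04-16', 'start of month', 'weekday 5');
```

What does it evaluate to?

2088-04-02

`start of month` rewinds 2088-04-16 to 2088-04-01.
`weekday 5` advances to the next Friday; 2088-04-01 is a Thursday, so it moves forward to 2088-04-02.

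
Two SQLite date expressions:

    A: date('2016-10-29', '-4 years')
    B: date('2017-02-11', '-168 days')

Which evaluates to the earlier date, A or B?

A

A = 2012-10-29.
B = 2016-08-27.
A is earlier.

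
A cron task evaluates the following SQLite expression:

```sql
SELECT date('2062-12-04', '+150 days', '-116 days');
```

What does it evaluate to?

2063-01-07

Applying '+150 days' to 2062-12-04: counting 150 days forward gives 2063-05-03.
Applying '-116 days' to 2063-05-03: counting 116 days back gives 2063-01-07.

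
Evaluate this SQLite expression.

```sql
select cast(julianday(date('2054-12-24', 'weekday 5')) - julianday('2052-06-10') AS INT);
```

928

`weekday 5` advances to the next Friday; 2054-12-24 is a Thursday, so it moves forward to 2054-12-25.
20 days remain in June 2052 after the 10th (30 − 10).
Full months from July 2052 through November 2054 contribute their day counts.
Then 25 days into December 2054.
Total: 20 + 31 + 31 + 30 + 31 + 30 + 31 + 31 + 28 + 31 + 30 + 31 + 30 + 31 + 31 + 30 + 31 + 30 + 31 + 31 + 28 + 31 + 30 + 31 + 30 + 31 + 31 + 30 + 31 + 30 + 25 = 928.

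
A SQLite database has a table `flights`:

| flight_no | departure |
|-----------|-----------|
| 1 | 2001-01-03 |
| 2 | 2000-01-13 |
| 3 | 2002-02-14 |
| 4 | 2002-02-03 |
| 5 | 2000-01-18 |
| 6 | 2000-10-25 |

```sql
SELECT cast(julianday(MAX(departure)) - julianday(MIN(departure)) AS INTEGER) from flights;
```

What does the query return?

MIN = 2000-01-13, MAX = 2002-02-14.
18 days remain in January 2000 after the 13th (31 − 13).
Full months from February 2000 through January 2002 contribute their day counts.
Then 14 days into February 2002.
Total: 18 + 29 + 31 + 30 + 31 + 30 + 31 + 31 + 30 + 31 + 30 + 31 + 31 + 28 + 31 + 30 + 31 + 30 + 31 + 31 + 30 + 31 + 30 + 31 + 31 + 14 = 763.

763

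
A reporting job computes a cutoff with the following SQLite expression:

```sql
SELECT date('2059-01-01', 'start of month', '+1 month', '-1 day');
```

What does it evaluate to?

2059-01-31

`start of month` rewinds 2059-01-01 to 2059-01-01.
Adding +1 month to 2059-01-01 gives 2059-02-01.
Going back 1 day from 2059-02-01 reaches 2059-01-31 (last day of January, 31 days).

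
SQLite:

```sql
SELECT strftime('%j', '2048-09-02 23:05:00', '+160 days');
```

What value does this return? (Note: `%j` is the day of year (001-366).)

040

First apply '+160 days': 2048-09-02 23:05:00 → 2049-02-09 23:05:00.
Day-of-year for 2049-02-09: days since 2049-01-01 inclusive = 40, zero-padded to 040.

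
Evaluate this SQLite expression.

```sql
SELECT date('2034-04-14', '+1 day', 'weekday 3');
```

Advancing 1 more day within April lands on 2034-04-15.
`weekday 3` advances to the next Wednesday; 2034-04-15 is a Saturday, so it moves forward to 2034-04-19.

2034-04-19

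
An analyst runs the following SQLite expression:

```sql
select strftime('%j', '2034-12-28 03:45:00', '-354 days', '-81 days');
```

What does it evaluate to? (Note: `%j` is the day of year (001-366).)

292

First apply '-354 days', '-81 days': 2034-12-28 03:45:00 → 2033-10-19 03:45:00.
Day-of-year for 2033-10-19: days since 2033-01-01 inclusive = 292, zero-padded to 292.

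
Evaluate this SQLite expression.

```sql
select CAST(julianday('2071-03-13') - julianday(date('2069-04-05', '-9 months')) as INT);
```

981

Adding -9 months to 2069-04-05 gives 2068-07-05.
26 days remain in July 2068 after the 5th (31 − 5).
Full months from August 2068 through February 2071 contribute their day counts.
Then 13 days into March 2071.
Total: 26 + 31 + 30 + 31 + 30 + 31 + 31 + 28 + 31 + 30 + 31 + 30 + 31 + 31 + 30 + 31 + 30 + 31 + 31 + 28 + 31 + 30 + 31 + 30 + 31 + 31 + 30 + 31 + 30 + 31 + 31 + 28 + 13 = 981.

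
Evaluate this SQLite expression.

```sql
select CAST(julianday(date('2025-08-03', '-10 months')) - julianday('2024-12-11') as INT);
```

Adding -10 months to 2025-08-03 gives 2024-10-03.
28 days remain in October 2024 after the 3rd (31 − 3).
November 2024: 30 days.
Then 11 days into December 2024.
Total: 28 + 30 + 11 = 69.
The subtraction is earlier − later, so the result is −69 → -69.

-69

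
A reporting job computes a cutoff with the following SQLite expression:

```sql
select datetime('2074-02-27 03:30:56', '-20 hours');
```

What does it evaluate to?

-20 hours from 2074-02-27 03:30:56 is 2074-02-26 07:30:56 (crosses midnight).

2074-02-26 07:30:56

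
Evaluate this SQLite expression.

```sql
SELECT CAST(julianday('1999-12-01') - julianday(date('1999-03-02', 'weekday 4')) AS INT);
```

`weekday 4` advances to the next Thursday; 1999-03-02 is a Tuesday, so it moves forward to 1999-03-04.
27 days remain in March 1999 after the 4th (31 − 4).
Full months from April 1999 through November 1999 contribute their day counts.
Then 1 day into December 1999.
Total: 27 + 30 + 31 + 30 + 31 + 31 + 30 + 31 + 30 + 1 = 272.

272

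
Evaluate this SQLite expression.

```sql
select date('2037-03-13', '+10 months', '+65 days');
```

2038-03-19

Adding +10 months to 2037-03-13 gives 2038-01-13.
Applying '+65 days' to 2038-01-13: counting 65 days forward gives 2038-03-19.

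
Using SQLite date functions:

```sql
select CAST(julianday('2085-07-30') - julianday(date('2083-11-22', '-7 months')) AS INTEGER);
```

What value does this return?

830

Adding -7 months to 2083-11-22 gives 2083-04-22.
8 days remain in April 2083 after the 22nd (30 − 22).
Full months from May 2083 through June 2085 contribute their day counts.
Then 30 days into July 2085.
Total: 8 + 31 + 30 + 31 + 31 + 30 + 31 + 30 + 31 + 31 + 29 + 31 + 30 + 31 + 30 + 31 + 31 + 30 + 31 + 30 + 31 + 31 + 28 + 31 + 30 + 31 + 30 + 30 = 830.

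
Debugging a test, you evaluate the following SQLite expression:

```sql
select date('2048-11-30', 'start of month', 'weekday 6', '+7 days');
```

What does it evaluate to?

2048-11-14

`start of month` rewinds 2048-11-30 to 2048-11-01.
`weekday 6` advances to the next Saturday; 2048-11-01 is a Sunday, so it moves forward to 2048-11-07.
Advancing 7 more days within November lands on 2048-11-14.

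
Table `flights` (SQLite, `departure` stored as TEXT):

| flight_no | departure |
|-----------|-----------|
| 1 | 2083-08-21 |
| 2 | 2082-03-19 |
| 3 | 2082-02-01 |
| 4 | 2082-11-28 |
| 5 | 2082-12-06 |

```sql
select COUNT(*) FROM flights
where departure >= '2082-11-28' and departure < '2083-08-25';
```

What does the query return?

Rows in [2082-11-28, 2083-08-25): 2083-08-21, 2082-11-28, 2082-12-06 → 3 rows.

3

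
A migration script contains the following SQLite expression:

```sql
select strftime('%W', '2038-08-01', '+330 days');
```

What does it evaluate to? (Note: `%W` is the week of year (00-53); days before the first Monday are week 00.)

26

First apply '+330 days': 2038-08-01 → 2039-06-27.
2039-06-27 is a Monday. SQLite's %W counts Mondays since the year started; the result is 26.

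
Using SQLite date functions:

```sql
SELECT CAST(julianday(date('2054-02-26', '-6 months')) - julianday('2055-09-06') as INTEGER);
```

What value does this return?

Adding -6 months to 2054-02-26 gives 2053-08-26.
5 days remain in August 2053 after the 26th (31 − 26).
Full months from September 2053 through August 2055 contribute their day counts.
Then 6 days into September 2055.
Total: 5 + 30 + 31 + 30 + 31 + 31 + 28 + 31 + 30 + 31 + 30 + 31 + 31 + 30 + 31 + 30 + 31 + 31 + 28 + 31 + 30 + 31 + 30 + 31 + 31 + 6 = 741.
The subtraction is earlier − later, so the result is −741 → -741.

-741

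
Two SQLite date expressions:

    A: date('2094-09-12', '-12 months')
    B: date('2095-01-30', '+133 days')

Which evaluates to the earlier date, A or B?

A

A = 2093-09-12.
B = 2095-06-12.
A is earlier.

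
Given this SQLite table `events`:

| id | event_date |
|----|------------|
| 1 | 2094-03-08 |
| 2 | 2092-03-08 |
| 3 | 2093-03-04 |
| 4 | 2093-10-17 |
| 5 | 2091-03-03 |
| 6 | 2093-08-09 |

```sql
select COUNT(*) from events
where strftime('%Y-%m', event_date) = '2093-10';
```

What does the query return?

Rows with year-month 2093-10: 2093-10-17 → 1.

1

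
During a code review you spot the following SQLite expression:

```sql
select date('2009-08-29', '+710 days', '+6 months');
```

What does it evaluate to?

Applying '+710 days' to 2009-08-29: counting 710 days forward gives 2011-08-09.
Adding +6 months to 2011-08-09 gives 2012-02-09.

2012-02-09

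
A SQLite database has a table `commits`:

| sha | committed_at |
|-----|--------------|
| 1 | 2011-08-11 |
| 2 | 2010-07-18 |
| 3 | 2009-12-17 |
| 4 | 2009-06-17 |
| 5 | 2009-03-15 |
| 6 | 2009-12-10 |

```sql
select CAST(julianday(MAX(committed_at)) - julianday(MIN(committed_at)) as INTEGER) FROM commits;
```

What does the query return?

879

MIN = 2009-03-15, MAX = 2011-08-11.
16 days remain in March 2009 after the 15th (31 − 15).
Full months from April 2009 through July 2011 contribute their day counts.
Then 11 days into August 2011.
Total: 16 + 30 + 31 + 30 + 31 + 31 + 30 + 31 + 30 + 31 + 31 + 28 + 31 + 30 + 31 + 30 + 31 + 31 + 30 + 31 + 30 + 31 + 31 + 28 + 31 + 30 + 31 + 30 + 31 + 11 = 879.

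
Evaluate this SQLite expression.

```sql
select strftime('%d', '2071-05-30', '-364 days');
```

31

First apply '-364 days': 2071-05-30 → 2070-05-31.
`%d` extracts the 2-digit day of month: 31.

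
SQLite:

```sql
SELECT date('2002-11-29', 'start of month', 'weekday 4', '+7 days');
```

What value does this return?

2002-11-14

`start of month` rewinds 2002-11-29 to 2002-11-01.
`weekday 4` advances to the next Thursday; 2002-11-01 is a Friday, so it moves forward to 2002-11-07.
Advancing 7 more days within November lands on 2002-11-14.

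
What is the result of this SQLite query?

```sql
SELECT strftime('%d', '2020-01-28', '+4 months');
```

28

First apply '+4 months': 2020-01-28 → 2020-05-28.
`%d` extracts the 2-digit day of month: 28.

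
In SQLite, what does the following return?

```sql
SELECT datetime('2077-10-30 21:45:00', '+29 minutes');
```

2077-10-30 22:14:00

+29 minutes from 2077-10-30 21:45:00 is 2077-10-30 22:14:00.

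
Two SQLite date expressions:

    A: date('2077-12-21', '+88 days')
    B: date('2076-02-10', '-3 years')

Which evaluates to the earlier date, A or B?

B

A = 2078-03-19.
B = 2073-02-10.
B is earlier.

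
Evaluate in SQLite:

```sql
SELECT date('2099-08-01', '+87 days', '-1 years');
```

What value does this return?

Applying '+87 days' to 2099-08-01: counting 87 days forward gives 2099-10-27.
Adding -1 year to 2099-10-27 gives 2098-10-27.

2098-10-27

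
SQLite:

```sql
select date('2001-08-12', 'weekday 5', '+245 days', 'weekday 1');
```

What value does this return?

`weekday 5` advances to the next Friday; 2001-08-12 is a Sunday, so it moves forward to 2001-08-17.
Applying '+245 days' to 2001-08-17: counting 245 days forward gives 2002-04-19.
`weekday 1` advances to the next Monday; 2002-04-19 is a Friday, so it moves forward to 2002-04-22.

2002-04-22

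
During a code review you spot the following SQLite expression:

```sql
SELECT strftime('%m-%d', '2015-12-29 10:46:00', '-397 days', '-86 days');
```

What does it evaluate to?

09-02

First apply '-397 days', '-86 days': 2015-12-29 10:46:00 → 2014-09-02 10:46:00.
`%m-%d` extracts the month-day: 09-02.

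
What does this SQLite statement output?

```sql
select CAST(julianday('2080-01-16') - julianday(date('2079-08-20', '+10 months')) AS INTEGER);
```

Adding +10 months to 2079-08-20 gives 2080-06-20.
15 days remain in January 2080 after the 16th (31 − 16).
February 2080: 29 days (leap year).
March 2080: 31 days.
April 2080: 30 days.
May 2080: 31 days.
Then 20 days into June 2080.
Total: 15 + 29 + 31 + 30 + 31 + 20 = 156.
The subtraction is earlier − later, so the result is −156 → -156.

-156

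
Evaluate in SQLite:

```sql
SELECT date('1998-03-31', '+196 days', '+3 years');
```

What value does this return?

2001-10-13

Applying '+196 days' to 1998-03-31: counting 196 days forward gives 1998-10-13.
Adding +3 years to 1998-10-13 gives 2001-10-13.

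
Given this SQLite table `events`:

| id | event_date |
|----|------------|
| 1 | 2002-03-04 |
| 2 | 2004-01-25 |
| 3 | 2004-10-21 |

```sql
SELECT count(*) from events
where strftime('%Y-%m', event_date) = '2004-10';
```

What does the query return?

Rows with year-month 2004-10: 2004-10-21 → 1.

1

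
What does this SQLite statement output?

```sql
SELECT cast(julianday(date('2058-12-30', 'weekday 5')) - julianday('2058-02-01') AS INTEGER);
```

336

`weekday 5` advances to the next Friday; 2058-12-30 is a Monday, so it moves forward to 2059-01-03.
27 days remain in February 2058 after the 1st (28 − 1).
Full months from March 2058 through December 2058 contribute their day counts.
Then 3 days into January 2059.
Total: 27 + 31 + 30 + 31 + 30 + 31 + 31 + 30 + 31 + 30 + 31 + 3 = 336.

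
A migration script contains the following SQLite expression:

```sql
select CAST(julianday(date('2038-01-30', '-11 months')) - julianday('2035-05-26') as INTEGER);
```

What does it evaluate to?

646

Adding -11 months to 2038-01-30 targets 2037-02-30. February 2037 has only 28 days, so SQLite normalizes the 2-day overflow forward to 2037-03-02.
5 days remain in May 2035 after the 26th (31 − 26).
Full months from June 2035 through February 2037 contribute their day counts.
Then 2 days into March 2037.
Total: 5 + 30 + 31 + 31 + 30 + 31 + 30 + 31 + 31 + 29 + 31 + 30 + 31 + 30 + 31 + 31 + 30 + 31 + 30 + 31 + 31 + 28 + 2 = 646.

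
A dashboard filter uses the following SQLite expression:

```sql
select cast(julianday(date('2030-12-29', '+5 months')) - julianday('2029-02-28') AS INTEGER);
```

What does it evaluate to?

Adding +5 months to 2030-12-29 gives 2031-05-29.
0 days remain in February 2029 after the 28th (28 − 28).
Full months from March 2029 through April 2031 contribute their day counts.
Then 29 days into May 2031.
Total: 0 + 31 + 30 + 31 + 30 + 31 + 31 + 30 + 31 + 30 + 31 + 31 + 28 + 31 + 30 + 31 + 30 + 31 + 31 + 30 + 31 + 30 + 31 + 31 + 28 + 31 + 30 + 29 = 820.

820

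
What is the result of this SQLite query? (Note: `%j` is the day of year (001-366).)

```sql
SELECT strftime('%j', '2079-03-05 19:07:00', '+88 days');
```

152

First apply '+88 days': 2079-03-05 19:07:00 → 2079-06-01 19:07:00.
Day-of-year for 2079-06-01: days since 2079-01-01 inclusive = 152, zero-padded to 152.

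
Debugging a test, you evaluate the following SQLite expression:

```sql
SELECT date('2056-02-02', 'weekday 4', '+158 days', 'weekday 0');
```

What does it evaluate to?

`weekday 4` advances to the next Thursday; 2056-02-02 is a Wednesday, so it moves forward to 2056-02-03.
Applying '+158 days' to 2056-02-03: counting 158 days forward gives 2056-07-10.
`weekday 0` advances to the next Sunday; 2056-07-10 is a Monday, so it moves forward to 2056-07-16.

2056-07-16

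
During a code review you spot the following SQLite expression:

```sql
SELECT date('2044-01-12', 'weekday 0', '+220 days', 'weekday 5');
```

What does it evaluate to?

2044-08-26

`weekday 0` advances to the next Sunday; 2044-01-12 is a Tuesday, so it moves forward to 2044-01-17.
Applying '+220 days' to 2044-01-17: counting 220 days forward gives 2044-08-24.
`weekday 5` advances to the next Friday; 2044-08-24 is a Wednesday, so it moves forward to 2044-08-26.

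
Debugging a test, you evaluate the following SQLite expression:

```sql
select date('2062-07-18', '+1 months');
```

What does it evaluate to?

2062-08-18

Adding +1 month to 2062-07-18 gives 2062-08-18.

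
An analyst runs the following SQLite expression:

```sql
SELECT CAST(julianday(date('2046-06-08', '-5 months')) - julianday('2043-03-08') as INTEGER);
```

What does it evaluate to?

1037

Adding -5 months to 2046-06-08 gives 2046-01-08.
23 days remain in March 2043 after the 8th (31 − 8).
Full months from April 2043 through December 2045 contribute their day counts.
Then 8 days into January 2046.
Total: 23 + 30 + 31 + 30 + 31 + 31 + 30 + 31 + 30 + 31 + 31 + 29 + 31 + 30 + 31 + 30 + 31 + 31 + 30 + 31 + 30 + 31 + 31 + 28 + 31 + 30 + 31 + 30 + 31 + 31 + 30 + 31 + 30 + 31 + 8 = 1037.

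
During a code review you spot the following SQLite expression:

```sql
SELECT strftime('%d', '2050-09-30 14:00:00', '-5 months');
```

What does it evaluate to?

First apply '-5 months': 2050-09-30 14:00:00 → 2050-04-30 14:00:00.
`%d` extracts the 2-digit day of month: 30.

30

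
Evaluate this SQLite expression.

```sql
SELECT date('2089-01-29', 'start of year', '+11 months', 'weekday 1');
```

2089-12-05

`start of year` rewinds 2089-01-29 to 2089-01-01.
Adding +11 months to 2089-01-01 gives 2089-12-01.
`weekday 1` advances to the next Monday; 2089-12-01 is a Thursday, so it moves forward to 2089-12-05.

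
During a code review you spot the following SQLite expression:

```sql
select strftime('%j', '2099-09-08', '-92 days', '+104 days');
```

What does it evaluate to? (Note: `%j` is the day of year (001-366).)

263

First apply '-92 days', '+104 days': 2099-09-08 → 2099-09-20.
Day-of-year for 2099-09-20: days since 2099-01-01 inclusive = 263, zero-padded to 263.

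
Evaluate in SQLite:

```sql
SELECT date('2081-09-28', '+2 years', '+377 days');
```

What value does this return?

2084-10-09

Adding +2 years to 2081-09-28 gives 2083-09-28.
Applying '+377 days' to 2083-09-28: counting 377 days forward gives 2084-10-09.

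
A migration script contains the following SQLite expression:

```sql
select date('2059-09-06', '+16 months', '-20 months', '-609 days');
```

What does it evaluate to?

Adding +16 months to 2059-09-06 gives 2061-01-06.
Adding -20 months to 2061-01-06 gives 2059-05-06.
Applying '-609 days' to 2059-05-06: counting 609 days back gives 2057-09-04.

2057-09-04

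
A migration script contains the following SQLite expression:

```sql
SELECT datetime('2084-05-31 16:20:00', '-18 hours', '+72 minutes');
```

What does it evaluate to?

2084-05-30 23:32:00

-18 hours from 2084-05-31 16:20:00 is 2084-05-30 22:20:00 (crosses midnight).
72 minutes = 1h 12m; +72 minutes from 2084-05-30 22:20:00 is 2084-05-30 23:32:00.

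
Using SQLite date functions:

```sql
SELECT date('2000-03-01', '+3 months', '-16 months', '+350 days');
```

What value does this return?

2000-01-17

Adding +3 months to 2000-03-01 gives 2000-06-01.
Adding -16 months to 2000-06-01 gives 1999-02-01.
Applying '+350 days' to 1999-02-01: counting 350 days forward gives 2000-01-17.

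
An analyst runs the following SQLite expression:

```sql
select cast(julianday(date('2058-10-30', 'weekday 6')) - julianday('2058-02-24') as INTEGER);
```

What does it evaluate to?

`weekday 6` advances to the next Saturday; 2058-10-30 is a Wednesday, so it moves forward to 2058-11-02.
4 days remain in February 2058 after the 24th (28 − 24).
Full months from March 2058 through October 2058 contribute their day counts.
Then 2 days into November 2058.
Total: 4 + 31 + 30 + 31 + 30 + 31 + 31 + 30 + 31 + 2 = 251.

251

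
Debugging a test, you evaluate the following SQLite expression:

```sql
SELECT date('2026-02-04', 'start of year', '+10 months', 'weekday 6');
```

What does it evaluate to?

2026-11-07

`start of year` rewinds 2026-02-04 to 2026-01-01.
Adding +10 months to 2026-01-01 gives 2026-11-01.
`weekday 6` advances to the next Saturday; 2026-11-01 is a Sunday, so it moves forward to 2026-11-07.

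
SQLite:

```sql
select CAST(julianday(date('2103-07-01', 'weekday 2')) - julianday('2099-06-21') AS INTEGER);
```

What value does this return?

1472

`weekday 2` advances to the next Tuesday; 2103-07-01 is a Sunday, so it moves forward to 2103-07-03.
9 days remain in June 2099 after the 21st (30 − 21).
Full months from July 2099 through June 2103 contribute their day counts.
Then 3 days into July 2103.
Total: 9 + 31 + 31 + 30 + 31 + 30 + 31 + 31 + 28 + 31 + 30 + 31 + 30 + 31 + 31 + 30 + 31 + 30 + 31 + 31 + 28 + 31 + 30 + 31 + 30 + 31 + 31 + 30 + 31 + 30 + 31 + 31 + 28 + 31 + 30 + 31 + 30 + 31 + 31 + 30 + 31 + 30 + 31 + 31 + 28 + 31 + 30 + 31 + 30 + 3 = 1472.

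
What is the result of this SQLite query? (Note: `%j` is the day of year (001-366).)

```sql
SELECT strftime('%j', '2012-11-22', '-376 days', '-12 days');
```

304

First apply '-376 days', '-12 days': 2012-11-22 → 2011-10-31.
Day-of-year for 2011-10-31: days since 2011-01-01 inclusive = 304, zero-padded to 304.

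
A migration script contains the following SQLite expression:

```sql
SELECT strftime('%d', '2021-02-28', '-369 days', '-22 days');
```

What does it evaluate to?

03

First apply '-369 days', '-22 days': 2021-02-28 → 2020-02-03.
`%d` extracts the 2-digit day of month: 03.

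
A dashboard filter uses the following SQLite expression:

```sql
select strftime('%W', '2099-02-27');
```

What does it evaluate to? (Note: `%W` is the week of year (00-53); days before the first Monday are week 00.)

2099-02-27 is a Friday. SQLite's %W counts Mondays since the year started; the result is 08.

08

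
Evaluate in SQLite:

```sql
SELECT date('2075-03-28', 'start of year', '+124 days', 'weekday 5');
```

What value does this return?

`start of year` rewinds 2075-03-28 to 2075-01-01.
Applying '+124 days' to 2075-01-01: counting 124 days forward gives 2075-05-05.
`weekday 5` advances to the next Friday; 2075-05-05 is a Sunday, so it moves forward to 2075-05-10.

2075-05-10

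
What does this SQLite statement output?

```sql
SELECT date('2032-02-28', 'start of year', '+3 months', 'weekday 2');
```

`start of year` rewinds 2032-02-28 to 2032-01-01.
Adding +3 months to 2032-01-01 gives 2032-04-01.
`weekday 2` advances to the next Tuesday; 2032-04-01 is a Thursday, so it moves forward to 2032-04-06.

2032-04-06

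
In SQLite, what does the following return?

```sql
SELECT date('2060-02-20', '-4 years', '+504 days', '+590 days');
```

2059-02-18

Adding -4 years to 2060-02-20 gives 2056-02-20.
Applying '+504 days' to 2056-02-20: counting 504 days forward gives 2057-07-08.
Applying '+590 days' to 2057-07-08: counting 590 days forward gives 2059-02-18.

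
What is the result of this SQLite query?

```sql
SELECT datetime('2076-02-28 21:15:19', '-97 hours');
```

2076-02-24 20:15:19

-97 hours from 2076-02-28 21:15:19 is 2076-02-24 20:15:19 (crosses midnight).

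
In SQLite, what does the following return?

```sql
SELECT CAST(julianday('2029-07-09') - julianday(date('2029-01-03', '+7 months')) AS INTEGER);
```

-25

Adding +7 months to 2029-01-03 gives 2029-08-03.
22 days remain in July 2029 after the 9th (31 − 9).
Then 3 days into August 2029.
Total: 22 + 3 = 25.
The subtraction is earlier − later, so the result is −25 → -25.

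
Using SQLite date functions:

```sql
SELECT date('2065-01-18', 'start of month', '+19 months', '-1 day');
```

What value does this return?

`start of month` rewinds 2065-01-18 to 2065-01-01.
Adding +19 months to 2065-01-01 gives 2066-08-01.
Going back 1 day from 2066-08-01 reaches 2066-07-31 (last day of July, 31 days).

2066-07-31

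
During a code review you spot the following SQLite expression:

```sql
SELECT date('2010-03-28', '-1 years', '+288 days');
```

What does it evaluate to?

2010-01-10

Adding -1 year to 2010-03-28 gives 2009-03-28.
Applying '+288 days' to 2009-03-28: counting 288 days forward gives 2010-01-10.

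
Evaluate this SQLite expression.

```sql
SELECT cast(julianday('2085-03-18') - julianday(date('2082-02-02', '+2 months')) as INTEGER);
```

1081

Adding +2 months to 2082-02-02 gives 2082-04-02.
28 days remain in April 2082 after the 2nd (30 − 2).
Full months from May 2082 through February 2085 contribute their day counts.
Then 18 days into March 2085.
Total: 28 + 31 + 30 + 31 + 31 + 30 + 31 + 30 + 31 + 31 + 28 + 31 + 30 + 31 + 30 + 31 + 31 + 30 + 31 + 30 + 31 + 31 + 29 + 31 + 30 + 31 + 30 + 31 + 31 + 30 + 31 + 30 + 31 + 31 + 28 + 18 = 1081.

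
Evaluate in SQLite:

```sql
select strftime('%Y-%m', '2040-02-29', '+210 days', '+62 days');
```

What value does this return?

2040-11

First apply '+210 days', '+62 days': 2040-02-29 → 2040-11-27.
`%Y-%m` extracts the year-month: 2040-11.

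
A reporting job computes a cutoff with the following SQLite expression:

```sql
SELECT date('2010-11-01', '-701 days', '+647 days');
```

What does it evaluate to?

2010-09-08

Applying '-701 days' to 2010-11-01: counting 701 days back gives 2008-11-30.
Applying '+647 days' to 2008-11-30: counting 647 days forward gives 2010-09-08.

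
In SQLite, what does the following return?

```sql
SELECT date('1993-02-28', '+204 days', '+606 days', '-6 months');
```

1994-11-19

Applying '+204 days' to 1993-02-28: counting 204 days forward gives 1993-09-20.
Applying '+606 days' to 1993-09-20: counting 606 days forward gives 1995-05-19.
Adding -6 months to 1995-05-19 gives 1994-11-19.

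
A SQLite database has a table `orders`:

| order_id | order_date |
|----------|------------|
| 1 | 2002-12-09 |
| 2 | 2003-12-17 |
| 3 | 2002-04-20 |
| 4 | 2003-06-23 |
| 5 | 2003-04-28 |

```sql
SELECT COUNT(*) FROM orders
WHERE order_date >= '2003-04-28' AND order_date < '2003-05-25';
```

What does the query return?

1

Rows in [2003-04-28, 2003-05-25): 2003-04-28 → 1 row.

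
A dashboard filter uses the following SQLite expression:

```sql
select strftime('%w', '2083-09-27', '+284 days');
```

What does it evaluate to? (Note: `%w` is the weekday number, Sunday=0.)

First apply '+284 days': 2083-09-27 → 2084-07-07.
2084-07-07 is a Friday; with Sunday=0 that is 5.

5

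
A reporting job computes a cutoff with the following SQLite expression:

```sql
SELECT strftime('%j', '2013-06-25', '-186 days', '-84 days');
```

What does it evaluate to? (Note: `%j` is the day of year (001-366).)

First apply '-186 days', '-84 days': 2013-06-25 → 2012-09-28.
Day-of-year for 2012-09-28: days since 2012-01-01 inclusive = 272, zero-padded to 272.

272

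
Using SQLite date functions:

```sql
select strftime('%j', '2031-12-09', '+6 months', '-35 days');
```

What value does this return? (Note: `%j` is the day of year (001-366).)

First apply '+6 months', '-35 days': 2031-12-09 → 2032-05-05.
Day-of-year for 2032-05-05: days since 2032-01-01 inclusive = 126, zero-padded to 126.

126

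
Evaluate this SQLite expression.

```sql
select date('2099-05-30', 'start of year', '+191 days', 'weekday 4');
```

2099-07-16

`start of year` rewinds 2099-05-30 to 2099-01-01.
Applying '+191 days' to 2099-01-01: counting 191 days forward gives 2099-07-11.
`weekday 4` advances to the next Thursday; 2099-07-11 is a Saturday, so it moves forward to 2099-07-16.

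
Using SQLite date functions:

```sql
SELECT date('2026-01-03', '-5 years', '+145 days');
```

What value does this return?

2021-05-28

Adding -5 years to 2026-01-03 gives 2021-01-03.
Applying '+145 days' to 2021-01-03: counting 145 days forward gives 2021-05-28.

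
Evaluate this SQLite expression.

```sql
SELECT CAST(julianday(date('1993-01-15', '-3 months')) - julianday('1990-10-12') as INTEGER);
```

734

Adding -3 months to 1993-01-15 gives 1992-10-15.
19 days remain in October 1990 after the 12th (31 − 12).
Full months from November 1990 through September 1992 contribute their day counts.
Then 15 days into October 1992.
Total: 19 + 30 + 31 + 31 + 28 + 31 + 30 + 31 + 30 + 31 + 31 + 30 + 31 + 30 + 31 + 31 + 29 + 31 + 30 + 31 + 30 + 31 + 31 + 30 + 15 = 734.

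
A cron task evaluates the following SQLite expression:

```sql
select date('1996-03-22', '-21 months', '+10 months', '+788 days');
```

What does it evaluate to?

Adding -21 months to 1996-03-22 gives 1994-06-22.
Adding +10 months to 1994-06-22 gives 1995-04-22.
Applying '+788 days' to 1995-04-22: counting 788 days forward gives 1997-06-18.

1997-06-18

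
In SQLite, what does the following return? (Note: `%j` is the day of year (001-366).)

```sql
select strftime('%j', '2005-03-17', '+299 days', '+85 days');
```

095

First apply '+299 days', '+85 days': 2005-03-17 → 2006-04-05.
Day-of-year for 2006-04-05: days since 2006-01-01 inclusive = 95, zero-padded to 095.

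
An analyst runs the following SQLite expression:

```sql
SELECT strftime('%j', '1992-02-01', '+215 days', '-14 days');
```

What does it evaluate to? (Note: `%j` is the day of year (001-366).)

233

First apply '+215 days', '-14 days': 1992-02-01 → 1992-08-20.
Day-of-year for 1992-08-20: days since 1992-01-01 inclusive = 233, zero-padded to 233.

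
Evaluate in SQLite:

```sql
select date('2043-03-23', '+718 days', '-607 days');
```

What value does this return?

Applying '+718 days' to 2043-03-23: counting 718 days forward gives 2045-03-10.
Applying '-607 days' to 2045-03-10: counting 607 days back gives 2043-07-12.

2043-07-12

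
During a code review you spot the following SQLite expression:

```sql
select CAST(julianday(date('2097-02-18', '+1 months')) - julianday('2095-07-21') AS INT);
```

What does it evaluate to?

Adding +1 month to 2097-02-18 gives 2097-03-18.
10 days remain in July 2095 after the 21st (31 − 21).
Full months from August 2095 through February 2097 contribute their day counts.
Then 18 days into March 2097.
Total: 10 + 31 + 30 + 31 + 30 + 31 + 31 + 29 + 31 + 30 + 31 + 30 + 31 + 31 + 30 + 31 + 30 + 31 + 31 + 28 + 18 = 606.

606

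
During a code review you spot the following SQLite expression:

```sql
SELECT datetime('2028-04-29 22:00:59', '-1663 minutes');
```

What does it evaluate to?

2028-04-28 18:17:59

1663 minutes = 27h 43m; -1663 minutes from 2028-04-29 22:00:59 is 2028-04-28 18:17:59 (crosses midnight).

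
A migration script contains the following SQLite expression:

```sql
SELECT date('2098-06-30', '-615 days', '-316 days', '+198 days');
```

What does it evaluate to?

Applying '-615 days' to 2098-06-30: counting 615 days back gives 2096-10-23.
Applying '-316 days' to 2096-10-23: counting 316 days back gives 2095-12-12.
Applying '+198 days' to 2095-12-12: counting 198 days forward gives 2096-06-27.

2096-06-27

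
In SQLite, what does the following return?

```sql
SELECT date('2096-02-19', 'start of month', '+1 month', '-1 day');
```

2096-02-29

`start of month` rewinds 2096-02-19 to 2096-02-01.
Adding +1 month to 2096-02-01 gives 2096-03-01.
Going back 1 day from 2096-03-01 reaches 2096-02-29 (last day of February, 29 days).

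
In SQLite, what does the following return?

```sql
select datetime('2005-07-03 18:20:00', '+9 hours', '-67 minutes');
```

2005-07-04 02:13:00

+9 hours from 2005-07-03 18:20:00 is 2005-07-04 03:20:00 (crosses midnight).
67 minutes = 1h 7m; -67 minutes from 2005-07-04 03:20:00 is 2005-07-04 02:13:00.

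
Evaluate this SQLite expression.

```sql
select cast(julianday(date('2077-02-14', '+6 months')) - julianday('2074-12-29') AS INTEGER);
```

959

Adding +6 months to 2077-02-14 gives 2077-08-14.
2 days remain in December 2074 after the 29th (31 − 29).
Full months from January 2075 through July 2077 contribute their day counts.
Then 14 days into August 2077.
Total: 2 + 31 + 28 + 31 + 30 + 31 + 30 + 31 + 31 + 30 + 31 + 30 + 31 + 31 + 29 + 31 + 30 + 31 + 30 + 31 + 31 + 30 + 31 + 30 + 31 + 31 + 28 + 31 + 30 + 31 + 30 + 31 + 14 = 959.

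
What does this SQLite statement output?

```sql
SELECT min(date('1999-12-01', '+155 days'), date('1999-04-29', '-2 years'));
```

date('1999-12-01', '+155 days') → 2000-05-04.
date('1999-04-29', '-2 years') → 1997-04-29.
Earlier of the two is 1997-04-29.

1997-04-29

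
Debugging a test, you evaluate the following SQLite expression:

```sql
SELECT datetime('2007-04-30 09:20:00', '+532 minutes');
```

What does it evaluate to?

532 minutes = 8h 52m; +532 minutes from 2007-04-30 09:20:00 is 2007-04-30 18:12:00.

2007-04-30 18:12:00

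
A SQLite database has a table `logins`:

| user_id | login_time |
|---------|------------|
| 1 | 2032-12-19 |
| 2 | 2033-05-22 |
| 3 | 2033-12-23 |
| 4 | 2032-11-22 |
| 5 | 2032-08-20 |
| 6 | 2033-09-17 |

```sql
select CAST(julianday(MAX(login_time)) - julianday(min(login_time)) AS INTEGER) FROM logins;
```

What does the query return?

490

MIN = 2032-08-20, MAX = 2033-12-23.
11 days remain in August 2032 after the 20th (31 − 20).
Full months from September 2032 through November 2033 contribute their day counts.
Then 23 days into December 2033.
Total: 11 + 30 + 31 + 30 + 31 + 31 + 28 + 31 + 30 + 31 + 30 + 31 + 31 + 30 + 31 + 30 + 23 = 490.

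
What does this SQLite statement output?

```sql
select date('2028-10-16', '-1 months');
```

2028-09-16

Adding -1 month to 2028-10-16 gives 2028-09-16.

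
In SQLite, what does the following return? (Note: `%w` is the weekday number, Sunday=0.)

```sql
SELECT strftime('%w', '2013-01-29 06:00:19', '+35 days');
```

2

First apply '+35 days': 2013-01-29 06:00:19 → 2013-03-05 06:00:19.
2013-03-05 is a Tuesday; with Sunday=0 that is 2.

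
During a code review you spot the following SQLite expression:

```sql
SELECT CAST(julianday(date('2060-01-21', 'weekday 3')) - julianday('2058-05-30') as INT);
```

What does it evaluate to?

`weekday 3` advances to the next Wednesday; 2060-01-21 is already a Wednesday, so it stays at 2060-01-21.
1 day remains in May 2058 after the 30th (31 − 30).
Full months from June 2058 through December 2059 contribute their day counts.
Then 21 days into January 2060.
Total: 1 + 30 + 31 + 31 + 30 + 31 + 30 + 31 + 31 + 28 + 31 + 30 + 31 + 30 + 31 + 31 + 30 + 31 + 30 + 31 + 21 = 601.

601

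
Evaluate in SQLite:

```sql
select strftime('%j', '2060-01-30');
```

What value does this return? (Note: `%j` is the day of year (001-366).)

Day-of-year for 2060-01-30: days since 2060-01-01 inclusive = 30, zero-padded to 030.

030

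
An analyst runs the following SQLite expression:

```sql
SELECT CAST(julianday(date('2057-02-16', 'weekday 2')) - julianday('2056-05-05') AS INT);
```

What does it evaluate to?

291

`weekday 2` advances to the next Tuesday; 2057-02-16 is a Friday, so it moves forward to 2057-02-20.
26 days remain in May 2056 after the 5th (31 − 5).
Full months from June 2056 through January 2057 contribute their day counts.
Then 20 days into February 2057.
Total: 26 + 30 + 31 + 31 + 30 + 31 + 30 + 31 + 31 + 20 = 291.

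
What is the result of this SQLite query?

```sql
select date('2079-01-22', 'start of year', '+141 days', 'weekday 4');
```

2079-05-25

`start of year` rewinds 2079-01-22 to 2079-01-01.
Applying '+141 days' to 2079-01-01: counting 141 days forward gives 2079-05-22.
`weekday 4` advances to the next Thursday; 2079-05-22 is a Monday, so it moves forward to 2079-05-25.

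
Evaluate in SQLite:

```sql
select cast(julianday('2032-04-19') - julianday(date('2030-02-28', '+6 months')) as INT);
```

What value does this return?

600

Adding +6 months to 2030-02-28 gives 2030-08-28.
3 days remain in August 2030 after the 28th (31 − 28).
Full months from September 2030 through March 2032 contribute their day counts.
Then 19 days into April 2032.
Total: 3 + 30 + 31 + 30 + 31 + 31 + 28 + 31 + 30 + 31 + 30 + 31 + 31 + 30 + 31 + 30 + 31 + 31 + 29 + 31 + 19 = 600.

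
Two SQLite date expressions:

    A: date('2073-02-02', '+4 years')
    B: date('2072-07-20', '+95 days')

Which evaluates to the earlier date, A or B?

B

A = 2077-02-02.
B = 2072-10-23.
B is earlier.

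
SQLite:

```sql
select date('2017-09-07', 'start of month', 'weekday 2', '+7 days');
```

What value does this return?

`start of month` rewinds 2017-09-07 to 2017-09-01.
`weekday 2` advances to the next Tuesday; 2017-09-01 is a Friday, so it moves forward to 2017-09-05.
Advancing 7 more days within September lands on 2017-09-12.

2017-09-12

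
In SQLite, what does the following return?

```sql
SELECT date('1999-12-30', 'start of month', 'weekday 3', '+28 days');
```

1999-12-29

`start of month` rewinds 1999-12-30 to 1999-12-01.
`weekday 3` advances to the next Wednesday; 1999-12-01 is already a Wednesday, so it stays at 1999-12-01.
Advancing 28 more days within December lands on 1999-12-29.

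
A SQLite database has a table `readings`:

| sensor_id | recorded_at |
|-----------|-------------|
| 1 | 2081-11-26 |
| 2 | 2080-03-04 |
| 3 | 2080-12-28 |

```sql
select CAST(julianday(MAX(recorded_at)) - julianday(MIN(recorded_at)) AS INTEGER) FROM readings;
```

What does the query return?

632

MIN = 2080-03-04, MAX = 2081-11-26.
27 days remain in March 2080 after the 4th (31 − 4).
Full months from April 2080 through October 2081 contribute their day counts.
Then 26 days into November 2081.
Total: 27 + 30 + 31 + 30 + 31 + 31 + 30 + 31 + 30 + 31 + 31 + 28 + 31 + 30 + 31 + 30 + 31 + 31 + 30 + 31 + 26 = 632.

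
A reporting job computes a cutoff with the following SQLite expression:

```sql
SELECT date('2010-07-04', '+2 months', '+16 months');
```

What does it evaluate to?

2012-01-04

Adding +2 months to 2010-07-04 gives 2010-09-04.
Adding +16 months to 2010-09-04 gives 2012-01-04.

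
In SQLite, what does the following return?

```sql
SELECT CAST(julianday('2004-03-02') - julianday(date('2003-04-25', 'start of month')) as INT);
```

`start of month` rewinds 2003-04-25 to 2003-04-01.
29 days remain in April 2003 after the 1st (30 − 1).
Full months from May 2003 through February 2004 contribute their day counts.
Then 2 days into March 2004.
Total: 29 + 31 + 30 + 31 + 31 + 30 + 31 + 30 + 31 + 31 + 29 + 2 = 336.

336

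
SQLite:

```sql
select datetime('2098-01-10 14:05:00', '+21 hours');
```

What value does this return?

+21 hours from 2098-01-10 14:05:00 is 2098-01-11 11:05:00 (crosses midnight).

2098-01-11 11:05:00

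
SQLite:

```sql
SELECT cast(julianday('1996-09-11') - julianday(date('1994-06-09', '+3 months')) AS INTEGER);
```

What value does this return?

Adding +3 months to 1994-06-09 gives 1994-09-09.
21 days remain in September 1994 after the 9th (30 − 9).
Full months from October 1994 through August 1996 contribute their day counts.
Then 11 days into September 1996.
Total: 21 + 31 + 30 + 31 + 31 + 28 + 31 + 30 + 31 + 30 + 31 + 31 + 30 + 31 + 30 + 31 + 31 + 29 + 31 + 30 + 31 + 30 + 31 + 31 + 11 = 733.

733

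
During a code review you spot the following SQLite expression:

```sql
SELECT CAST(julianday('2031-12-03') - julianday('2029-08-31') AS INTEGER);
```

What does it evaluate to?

824

0 days remain in August 2029 after the 31st (31 − 31).
Full months from September 2029 through November 2031 contribute their day counts.
Then 3 days into December 2031.
Total: 0 + 30 + 31 + 30 + 31 + 31 + 28 + 31 + 30 + 31 + 30 + 31 + 31 + 30 + 31 + 30 + 31 + 31 + 28 + 31 + 30 + 31 + 30 + 31 + 31 + 30 + 31 + 30 + 3 = 824.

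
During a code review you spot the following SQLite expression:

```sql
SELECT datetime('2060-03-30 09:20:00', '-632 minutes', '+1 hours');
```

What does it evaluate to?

2060-03-29 23:48:00

632 minutes = 10h 32m; -632 minutes from 2060-03-30 09:20:00 is 2060-03-29 22:48:00 (crosses midnight).
+1 hours from 2060-03-29 22:48:00 is 2060-03-29 23:48:00.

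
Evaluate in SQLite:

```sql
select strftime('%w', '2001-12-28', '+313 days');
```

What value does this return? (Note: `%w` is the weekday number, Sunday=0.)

First apply '+313 days': 2001-12-28 → 2002-11-06.
2002-11-06 is a Wednesday; with Sunday=0 that is 3.

3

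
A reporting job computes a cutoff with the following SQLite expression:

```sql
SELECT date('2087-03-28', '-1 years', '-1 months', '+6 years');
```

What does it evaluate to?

2092-02-28

Adding -1 year to 2087-03-28 gives 2086-03-28.
Adding -1 month to 2086-03-28 gives 2086-02-28.
Adding +6 years to 2086-02-28 gives 2092-02-28.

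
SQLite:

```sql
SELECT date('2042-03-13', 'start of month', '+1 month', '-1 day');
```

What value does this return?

2042-03-31

`start of month` rewinds 2042-03-13 to 2042-03-01.
Adding +1 month to 2042-03-01 gives 2042-04-01.
Going back 1 day from 2042-04-01 reaches 2042-03-31 (last day of March, 31 days).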